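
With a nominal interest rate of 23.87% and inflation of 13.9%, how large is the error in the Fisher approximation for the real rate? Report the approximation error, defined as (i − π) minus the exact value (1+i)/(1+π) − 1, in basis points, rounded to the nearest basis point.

122 basis points

Approximate: r ≈ 23.870% − 13.900% = 9.9700%
Exact: (1 + 0.2387)/(1 + 0.1390) − 1 = 8.7533%
Error = 9.9700% − 8.7533% = 1.2167% → 122 basis points.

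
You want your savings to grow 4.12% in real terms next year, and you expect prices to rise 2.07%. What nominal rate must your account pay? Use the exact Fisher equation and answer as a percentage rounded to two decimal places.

(1 + i) = (1 + r)(1 + π) = 1.04120 × 1.02070 = 1.06275284
i = 1.06275284 − 1, so the required nominal rate is 6.28%.

6.28%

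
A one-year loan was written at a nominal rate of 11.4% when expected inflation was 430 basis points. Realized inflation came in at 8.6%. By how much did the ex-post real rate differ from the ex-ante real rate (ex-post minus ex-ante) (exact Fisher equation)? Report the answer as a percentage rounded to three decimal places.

-4.229%

Ex-ante: (1 + 0.1140)/(1 + 0.0430) − 1 = 6.8073%
Ex-post: (1 + 0.1140)/(1 + 0.0860) − 1 = 2.5783%
Difference (ex-post − ex-ante) = -4.2290% → -4.229%.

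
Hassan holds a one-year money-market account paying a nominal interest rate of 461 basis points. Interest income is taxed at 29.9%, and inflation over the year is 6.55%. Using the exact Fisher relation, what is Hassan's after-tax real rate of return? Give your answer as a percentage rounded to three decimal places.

-3.114%

After-tax nominal return = 4.61% × (1 − 0.299) = 3.23161%.
1 + r = 1.0323161 / 1.06550 = 0.968856
After-tax real rate = 0.968856 − 1 → -3.114%.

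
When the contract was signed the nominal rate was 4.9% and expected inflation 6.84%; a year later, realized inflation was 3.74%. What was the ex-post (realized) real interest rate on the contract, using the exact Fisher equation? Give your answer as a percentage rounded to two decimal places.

Ex-post: (1 + 0.0490)/(1 + 0.0374) − 1 = 1.1182%
So the realized real rate is 1.12%.

1.12%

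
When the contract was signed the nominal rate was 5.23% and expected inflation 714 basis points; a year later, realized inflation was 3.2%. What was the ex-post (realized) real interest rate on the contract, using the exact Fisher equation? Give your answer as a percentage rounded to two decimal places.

Ex-post: (1 + 0.0523)/(1 + 0.0320) − 1 = 1.9671%
So the realized real rate is 1.97%.

1.97%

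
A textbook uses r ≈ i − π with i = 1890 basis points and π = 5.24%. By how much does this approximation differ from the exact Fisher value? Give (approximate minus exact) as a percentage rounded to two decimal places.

0.68%

Approximate: r ≈ 18.900% − 5.240% = 13.6600%
Exact: (1 + 0.1890)/(1 + 0.0524) − 1 = 12.9799%
Error = 13.6600% − 12.9799% = 0.6801% → 0.68%.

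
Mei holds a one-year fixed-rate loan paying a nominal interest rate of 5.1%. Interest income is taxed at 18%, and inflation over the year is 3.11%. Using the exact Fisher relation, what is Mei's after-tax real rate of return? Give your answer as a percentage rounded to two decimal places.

After-tax nominal return = 5.1% × (1 − 0.18) = 4.1820%.
1 + r = 1.04182 / 1.03110 = 1.010397
After-tax real rate = 1.010397 − 1 → 1.04%.

1.04%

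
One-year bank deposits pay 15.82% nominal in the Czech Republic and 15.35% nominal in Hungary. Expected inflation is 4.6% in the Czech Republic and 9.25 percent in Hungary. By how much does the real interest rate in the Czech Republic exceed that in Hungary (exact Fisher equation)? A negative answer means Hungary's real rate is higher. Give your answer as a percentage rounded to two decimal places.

5.14%

The Czech Republic: (1 + 0.1582)/(1 + 0.0460) − 1 = 10.7266%
Hungary: (1 + 0.1535)/(1 + 0.0925) − 1 = 5.5835%
Differential = 10.7266% − 5.5835% = 5.1431% → 5.14%.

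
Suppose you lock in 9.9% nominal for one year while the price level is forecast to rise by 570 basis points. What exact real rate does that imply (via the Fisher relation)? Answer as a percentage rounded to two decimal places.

3.97%

By the Fisher relation, 1 + r = (1 + i)/(1 + π).
1 + r = 1.09900 / 1.05700 = 1.039735
r = 1.039735 − 1 = 3.9735%, i.e. 3.97%.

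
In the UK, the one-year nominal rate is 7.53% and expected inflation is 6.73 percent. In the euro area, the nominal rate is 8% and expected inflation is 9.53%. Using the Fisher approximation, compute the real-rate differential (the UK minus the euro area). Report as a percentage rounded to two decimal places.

2.33%

The UK: 7.53% − 6.73% = 0.800%
The euro area: 8% − 9.53% = -1.530%
Differential = 2.330% → 2.33%.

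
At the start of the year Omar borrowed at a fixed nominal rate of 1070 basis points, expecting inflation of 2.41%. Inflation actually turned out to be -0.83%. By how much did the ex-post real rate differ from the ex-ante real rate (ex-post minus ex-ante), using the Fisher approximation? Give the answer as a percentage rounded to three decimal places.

Ex-ante: 10.7% − 2.41% = 8.290%
Ex-post: 10.7% − (-0.83%) = 11.530%
Difference (ex-post − ex-ante) = 3.2400% → 3.240%.

3.240%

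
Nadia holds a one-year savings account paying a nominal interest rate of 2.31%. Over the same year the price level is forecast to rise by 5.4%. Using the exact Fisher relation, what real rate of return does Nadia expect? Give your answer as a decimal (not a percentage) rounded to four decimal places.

By the Fisher relation, 1 + r = (1 + i)/(1 + π).
1 + r = 1.02310 / 1.05400 = 0.970683
r = 0.970683 − 1 = -2.9317%, i.e. -0.0293.

-0.0293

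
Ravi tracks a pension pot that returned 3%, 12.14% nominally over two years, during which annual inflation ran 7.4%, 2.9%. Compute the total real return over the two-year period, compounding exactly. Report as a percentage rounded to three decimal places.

Compound the nominal returns: 1.0300 × 1.1214 = 1.155042.
Compound inflation: 1.0740 × 1.0290 = 1.105146.
Deflate: 1.155042 / 1.105146 = 1.045149.
Total real return = 1.045149 − 1 → 4.515%.

4.515%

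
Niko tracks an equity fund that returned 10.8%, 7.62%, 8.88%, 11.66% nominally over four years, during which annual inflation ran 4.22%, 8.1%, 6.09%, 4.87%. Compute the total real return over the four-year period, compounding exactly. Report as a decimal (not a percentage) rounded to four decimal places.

Nominal growth factor = 1.1080 × 1.0762 × 1.0888 × 1.1166 = 1.449701
Price-level growth factor = 1.0422 × 1.0810 × 1.0609 × 1.0487 = 1.253437
Real growth factor = 1.449701 / 1.253437 = 1.156581
Total real return = 1.156581 − 1 → 0.1566.

0.1566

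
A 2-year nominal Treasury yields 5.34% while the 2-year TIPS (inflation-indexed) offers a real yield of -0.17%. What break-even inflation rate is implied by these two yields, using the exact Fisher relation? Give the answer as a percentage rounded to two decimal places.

(1 + π) = (1 + i)/(1 + r) = 1.05340 / 0.99830 = 1.055194
Break-even inflation = 1.055194 − 1 → 5.52%.

5.52%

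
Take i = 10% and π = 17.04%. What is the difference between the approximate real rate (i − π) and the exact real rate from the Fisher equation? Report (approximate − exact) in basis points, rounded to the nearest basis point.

-102 basis points

Approximate: r ≈ 10.000% − 17.040% = -7.0400%
Exact: (1 + 0.1000)/(1 + 0.1704) − 1 = -6.01504%
Error = -7.0400% − (-6.01504%) = -1.02496% → -102 basis points.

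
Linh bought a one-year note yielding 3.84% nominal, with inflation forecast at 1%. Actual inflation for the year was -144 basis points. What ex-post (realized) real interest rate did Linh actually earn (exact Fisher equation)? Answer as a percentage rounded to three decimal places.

5.357%

Ex-post: (1 + 0.0384)/(1 − 0.0144) − 1 = 5.3571%
So the realized real rate is 5.357%.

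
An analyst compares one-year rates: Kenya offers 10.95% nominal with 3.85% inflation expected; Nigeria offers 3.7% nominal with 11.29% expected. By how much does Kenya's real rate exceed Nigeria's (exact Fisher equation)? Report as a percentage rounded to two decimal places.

Kenya: (1 + 0.1095)/(1 + 0.0385) − 1 = 6.8368%
Nigeria: (1 + 0.0370)/(1 + 0.1129) − 1 = -6.8200%
Differential = 6.8368% − (-6.8200%) = 13.6568% → 13.66%.

13.66%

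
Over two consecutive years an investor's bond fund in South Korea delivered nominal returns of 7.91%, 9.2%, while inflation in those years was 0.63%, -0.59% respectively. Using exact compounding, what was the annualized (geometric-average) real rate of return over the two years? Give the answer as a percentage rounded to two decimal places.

8.53%

Nominal growth factor = 1.0791 × 1.0920 = 1.17837720
Price-level growth factor = 1.0063 × 0.9941 = 1.00036283
Real growth factor = 1.17837720 / 1.00036283 = 1.17794980
Annualized real rate = 1.17794980^(1/2) − 1 = 8.5334% → 8.53%.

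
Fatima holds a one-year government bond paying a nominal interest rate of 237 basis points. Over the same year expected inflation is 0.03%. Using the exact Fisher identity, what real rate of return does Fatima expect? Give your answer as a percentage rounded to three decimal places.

2.339%

1 + r = 1.02370 / 1.00030 = 1.023393
r = 1.023393 − 1 = 2.3393%, i.e. 2.339%.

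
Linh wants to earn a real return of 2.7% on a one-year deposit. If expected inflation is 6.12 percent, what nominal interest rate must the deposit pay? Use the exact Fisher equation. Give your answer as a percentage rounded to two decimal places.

8.99%

(1 + i) = (1 + r)(1 + π) = 1.02700 × 1.06120 = 1.0898524
i = 1.0898524 − 1, so the required nominal rate is 8.99%.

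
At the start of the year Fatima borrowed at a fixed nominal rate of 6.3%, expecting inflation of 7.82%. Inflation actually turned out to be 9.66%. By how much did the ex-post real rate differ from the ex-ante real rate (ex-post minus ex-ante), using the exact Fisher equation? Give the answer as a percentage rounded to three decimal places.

Ex-ante: (1 + 0.0630)/(1 + 0.0782) − 1 = -1.4098%
Ex-post: (1 + 0.0630)/(1 + 0.0966) − 1 = -3.0640%
Difference (ex-post − ex-ante) = -1.6543% → -1.654%.

-1.654%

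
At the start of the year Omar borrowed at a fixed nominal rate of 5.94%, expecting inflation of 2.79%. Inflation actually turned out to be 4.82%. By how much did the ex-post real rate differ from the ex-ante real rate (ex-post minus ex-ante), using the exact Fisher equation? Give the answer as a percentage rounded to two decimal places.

Ex-ante: (1 + 0.0594)/(1 + 0.0279) − 1 = 3.0645%
Ex-post: (1 + 0.0594)/(1 + 0.0482) − 1 = 1.0685%
Difference (ex-post − ex-ante) = -1.9960% → -2.00%.

-2.00%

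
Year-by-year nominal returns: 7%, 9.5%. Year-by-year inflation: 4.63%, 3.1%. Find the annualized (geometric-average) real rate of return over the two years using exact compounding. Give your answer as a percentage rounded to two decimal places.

4.22%

Nominal growth factor = 1.0700 × 1.0950 = 1.17165000
Price-level growth factor = 1.0463 × 1.0310 = 1.07873530
Real growth factor = 1.17165000 / 1.07873530 = 1.08613299
Annualized real rate = 1.08613299^(1/2) − 1 = 4.2177% → 4.22%.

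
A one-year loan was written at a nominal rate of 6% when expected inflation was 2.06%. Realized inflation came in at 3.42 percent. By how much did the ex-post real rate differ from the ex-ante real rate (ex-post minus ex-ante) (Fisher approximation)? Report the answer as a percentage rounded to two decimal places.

-1.36%

Ex-ante: 6% − 2.06% = 3.940%
Ex-post: 6% − 3.42% = 2.580%
Difference (ex-post − ex-ante) = -1.3600% → -1.36%.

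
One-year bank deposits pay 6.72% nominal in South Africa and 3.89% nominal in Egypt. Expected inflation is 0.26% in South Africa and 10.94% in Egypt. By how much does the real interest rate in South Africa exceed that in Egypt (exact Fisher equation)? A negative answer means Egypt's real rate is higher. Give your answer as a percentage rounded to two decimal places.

South Africa: (1 + 0.0672)/(1 + 0.0026) − 1 = 6.4432%
Egypt: (1 + 0.0389)/(1 + 0.1094) − 1 = -6.3548%
Differential = 6.4432% − (-6.3548%) = 12.7980% → 12.80%.

12.80%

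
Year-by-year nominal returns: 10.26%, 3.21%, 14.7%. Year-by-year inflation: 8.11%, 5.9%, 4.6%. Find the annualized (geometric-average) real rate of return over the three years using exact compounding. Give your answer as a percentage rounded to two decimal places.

Nominal growth factor = 1.1026 × 1.0321 × 1.1470 = 1.30527850
Price-level growth factor = 1.0811 × 1.0590 × 1.0460 = 1.19754961
Real growth factor = 1.30527850 / 1.19754961 = 1.08995777
Annualized real rate = 1.08995777^(1/3) − 1 = 2.9129% → 2.91%.

2.91%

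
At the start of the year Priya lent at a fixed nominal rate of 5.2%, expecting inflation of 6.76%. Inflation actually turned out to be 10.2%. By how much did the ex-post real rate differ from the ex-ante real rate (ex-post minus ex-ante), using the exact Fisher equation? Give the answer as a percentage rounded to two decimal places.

-3.08%

Ex-ante: (1 + 0.0520)/(1 + 0.0676) − 1 = -1.4612%
Ex-post: (1 + 0.0520)/(1 + 0.1020) − 1 = -4.5372%
Difference (ex-post − ex-ante) = -3.0760% → -3.08%.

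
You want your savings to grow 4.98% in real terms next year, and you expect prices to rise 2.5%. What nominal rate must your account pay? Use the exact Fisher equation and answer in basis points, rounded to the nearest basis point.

(1 + i) = (1 + r)(1 + π) = 1.04980 × 1.02500 = 1.076045
i = 1.076045 − 1, so the required nominal rate is 760 basis points.

760 basis points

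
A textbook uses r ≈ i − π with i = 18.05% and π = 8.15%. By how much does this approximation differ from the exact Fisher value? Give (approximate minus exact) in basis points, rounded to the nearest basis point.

Approximate: r ≈ 18.050% − 8.150% = 9.9000%
Exact: (1 + 0.1805)/(1 + 0.0815) − 1 = 9.1540%
Error = 9.9000% − 9.1540% = 0.7460% → 75 basis points.

75 basis points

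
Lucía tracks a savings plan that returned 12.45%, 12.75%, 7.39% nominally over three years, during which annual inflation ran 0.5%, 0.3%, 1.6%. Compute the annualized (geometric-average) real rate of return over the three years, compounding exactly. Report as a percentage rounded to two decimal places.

Compound the nominal returns: 1.1245 × 1.1275 × 1.0739 = 1.36156962.
Compound inflation: 1.0050 × 1.0030 × 1.0160 = 1.02414324.
Deflate: 1.36156962 / 1.02414324 = 1.32947186.
Annualized real rate = 1.32947186^(1/3) − 1 = 9.9579% → 9.96%.

9.96%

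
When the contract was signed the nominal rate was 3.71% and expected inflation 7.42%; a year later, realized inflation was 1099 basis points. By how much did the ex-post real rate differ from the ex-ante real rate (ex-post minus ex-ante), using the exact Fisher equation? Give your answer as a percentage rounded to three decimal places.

Ex-ante: (1 + 0.0371)/(1 + 0.0742) − 1 = -3.4537%
Ex-post: (1 + 0.0371)/(1 + 0.1099) − 1 = -6.5591%
Difference (ex-post − ex-ante) = -3.1054% → -3.105%.

-3.105%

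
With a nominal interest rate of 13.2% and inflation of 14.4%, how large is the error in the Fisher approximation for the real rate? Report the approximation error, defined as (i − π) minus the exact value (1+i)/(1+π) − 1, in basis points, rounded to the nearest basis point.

-15 basis points

Approximate: r ≈ 13.200% − 14.400% = -1.2000%
Exact: (1 + 0.1320)/(1 + 0.1440) − 1 = -1.0490%
Error = -1.2000% − (-1.0490%) = -0.1510% → -15 basis points.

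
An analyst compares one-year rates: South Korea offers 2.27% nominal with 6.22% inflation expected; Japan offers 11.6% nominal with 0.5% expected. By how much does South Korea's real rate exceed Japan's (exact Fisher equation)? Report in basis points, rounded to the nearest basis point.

-1476 basis points

South Korea: (1 + 0.0227)/(1 + 0.0622) − 1 = -3.7187%
Japan: (1 + 0.1160)/(1 + 0.0050) − 1 = 11.0448%
Differential = -3.7187% − 11.0448% = -14.7635% → -1476 basis points.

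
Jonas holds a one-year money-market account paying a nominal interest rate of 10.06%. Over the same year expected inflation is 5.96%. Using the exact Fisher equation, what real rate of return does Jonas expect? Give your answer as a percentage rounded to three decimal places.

3.869%

By the Fisher equation, 1 + r = (1 + i)/(1 + π).
1 + r = 1.10060 / 1.05960 = 1.038694
r = 1.038694 − 1 = 3.8694%, i.e. 3.869%.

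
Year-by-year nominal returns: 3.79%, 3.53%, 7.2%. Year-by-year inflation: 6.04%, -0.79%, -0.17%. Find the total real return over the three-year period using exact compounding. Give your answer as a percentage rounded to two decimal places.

9.68%

Nominal growth factor = 1.0379 × 1.0353 × 1.0720 = 1.151905
Price-level growth factor = 1.0604 × 0.9921 × 0.9983 = 1.050234
Real growth factor = 1.151905 / 1.050234 = 1.096807
Total real return = 1.096807 − 1 → 9.68%.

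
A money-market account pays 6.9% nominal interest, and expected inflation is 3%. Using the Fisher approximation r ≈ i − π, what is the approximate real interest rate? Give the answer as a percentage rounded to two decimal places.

3.90%

r ≈ i − π = 6.9% − 3% = 3.90%.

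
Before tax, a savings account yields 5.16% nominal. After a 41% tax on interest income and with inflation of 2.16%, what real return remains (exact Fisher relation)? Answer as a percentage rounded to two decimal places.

0.87%

After-tax nominal return = 5.16% × (1 − 0.41) = 3.0444%.
1 + r = 1.030444 / 1.02160 = 1.008657
After-tax real rate = 1.008657 − 1 → 0.87%.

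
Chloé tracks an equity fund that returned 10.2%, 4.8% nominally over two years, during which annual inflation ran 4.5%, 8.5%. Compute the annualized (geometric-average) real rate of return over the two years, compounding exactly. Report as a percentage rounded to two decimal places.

0.92%

Nominal growth factor = 1.1020 × 1.0480 = 1.15489600
Price-level growth factor = 1.0450 × 1.0850 = 1.13382500
Real growth factor = 1.15489600 / 1.13382500 = 1.01858400
Annualized real rate = 1.01858400^(1/2) − 1 = 0.9249% → 0.92%.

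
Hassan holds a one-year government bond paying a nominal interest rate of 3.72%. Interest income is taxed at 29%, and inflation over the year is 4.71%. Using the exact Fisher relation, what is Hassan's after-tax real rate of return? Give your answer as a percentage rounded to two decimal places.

After-tax nominal return = 3.72% × (1 − 0.29) = 2.6412%.
1 + r = 1.026412 / 1.04710 = 0.980243
After-tax real rate = 0.980243 − 1 → -1.98%.

-1.98%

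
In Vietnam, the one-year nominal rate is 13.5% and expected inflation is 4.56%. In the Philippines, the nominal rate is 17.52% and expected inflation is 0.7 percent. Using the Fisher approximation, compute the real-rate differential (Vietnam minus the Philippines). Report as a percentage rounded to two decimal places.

Vietnam: 13.5% − 4.56% = 8.940%
The Philippines: 17.52% − 0.7% = 16.820%
Differential = -7.880% → -7.88%.

-7.88%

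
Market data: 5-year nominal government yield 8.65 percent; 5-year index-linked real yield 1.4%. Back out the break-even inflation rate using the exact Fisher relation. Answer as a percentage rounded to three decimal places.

(1 + π) = (1 + i)/(1 + r) = 1.08650 / 1.01400 = 1.071499
Break-even inflation = 1.071499 − 1 → 7.150%.

7.150%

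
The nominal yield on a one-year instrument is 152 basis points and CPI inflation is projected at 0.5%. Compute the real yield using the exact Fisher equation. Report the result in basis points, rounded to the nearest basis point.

101 basis points

1 + r = 1.01520 / 1.00500 = 1.010149
r = 1.010149 − 1 = 1.0149%, i.e. 101 basis points.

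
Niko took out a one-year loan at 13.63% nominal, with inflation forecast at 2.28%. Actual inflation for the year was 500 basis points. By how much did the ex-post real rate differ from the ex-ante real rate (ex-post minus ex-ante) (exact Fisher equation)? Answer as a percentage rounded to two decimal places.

Ex-ante: (1 + 0.1363)/(1 + 0.0228) − 1 = 11.0970%
Ex-post: (1 + 0.1363)/(1 + 0.0500) − 1 = 8.2190%
Difference (ex-post − ex-ante) = -2.8779% → -2.88%.

-2.88%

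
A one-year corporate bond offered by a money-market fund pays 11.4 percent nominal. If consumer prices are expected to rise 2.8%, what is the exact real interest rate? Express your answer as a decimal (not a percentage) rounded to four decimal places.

By the Fisher relation, 1 + r = (1 + i)/(1 + π).
1 + r = 1.11400 / 1.02800 = 1.083658
r = 1.083658 − 1 = 8.3658%, i.e. 0.0837.

0.0837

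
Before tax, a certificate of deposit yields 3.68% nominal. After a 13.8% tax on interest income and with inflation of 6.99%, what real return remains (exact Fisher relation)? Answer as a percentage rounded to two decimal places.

-3.57%

After-tax nominal return = 3.68% × (1 − 0.138) = 3.17216%.
1 + r = 1.0317216 / 1.06990 = 0.964316
After-tax real rate = 0.964316 − 1 → -3.57%.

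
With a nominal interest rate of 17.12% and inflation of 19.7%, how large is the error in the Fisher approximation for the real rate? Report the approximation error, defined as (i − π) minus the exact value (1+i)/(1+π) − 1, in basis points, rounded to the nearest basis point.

-42 basis points

Approximate: r ≈ 17.120% − 19.700% = -2.5800%
Exact: (1 + 0.1712)/(1 + 0.1970) − 1 = -2.1554%
Error = -2.5800% − (-2.1554%) = -0.4246% → -42 basis points.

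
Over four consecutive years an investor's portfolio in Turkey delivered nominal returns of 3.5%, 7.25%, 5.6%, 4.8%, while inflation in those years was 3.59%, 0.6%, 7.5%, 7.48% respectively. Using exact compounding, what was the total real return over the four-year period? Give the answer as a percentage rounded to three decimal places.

2.026%

Nominal growth factor = 1.0350 × 1.0725 × 1.0560 × 1.0480 = 1.228465
Price-level growth factor = 1.0359 × 1.0060 × 1.0750 × 1.0748 = 1.204071
Real growth factor = 1.228465 / 1.204071 = 1.020260
Total real return = 1.020260 − 1 → 2.026%.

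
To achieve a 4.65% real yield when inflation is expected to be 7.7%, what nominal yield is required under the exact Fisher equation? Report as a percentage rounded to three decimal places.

12.708%

(1 + i) = (1 + r)(1 + π) = 1.04650 × 1.07700 = 1.1270805
i = 1.1270805 − 1, so the required nominal rate is 12.708%.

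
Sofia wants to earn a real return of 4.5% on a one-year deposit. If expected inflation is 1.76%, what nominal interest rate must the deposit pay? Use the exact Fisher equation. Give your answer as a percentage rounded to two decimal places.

(1 + i) = (1 + r)(1 + π) = 1.04500 × 1.01760 = 1.063392
i = 1.063392 − 1, so the required nominal rate is 6.34%.

6.34%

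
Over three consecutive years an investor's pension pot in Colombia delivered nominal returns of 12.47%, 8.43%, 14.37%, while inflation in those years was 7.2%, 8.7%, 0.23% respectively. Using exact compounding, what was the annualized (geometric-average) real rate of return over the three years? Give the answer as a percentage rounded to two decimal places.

Compound the nominal returns: 1.1247 × 1.0843 × 1.1437 = 1.39475611.
Compound inflation: 1.0720 × 1.0870 × 1.0023 = 1.16794411.
Deflate: 1.39475611 / 1.16794411 = 1.19419766.
Annualized real rate = 1.19419766^(1/3) − 1 = 6.0943% → 6.09%.

6.09%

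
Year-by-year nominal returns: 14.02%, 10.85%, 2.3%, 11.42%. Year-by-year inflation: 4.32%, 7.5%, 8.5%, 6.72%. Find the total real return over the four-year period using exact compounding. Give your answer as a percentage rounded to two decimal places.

Compound the nominal returns: 1.1402 × 1.1085 × 1.0230 × 1.1142 = 1.440640.
Compound inflation: 1.0432 × 1.0750 × 1.0850 × 1.0672 = 1.298529.
Deflate: 1.440640 / 1.298529 = 1.109440.
Total real return = 1.109440 − 1 → 10.94%.

10.94%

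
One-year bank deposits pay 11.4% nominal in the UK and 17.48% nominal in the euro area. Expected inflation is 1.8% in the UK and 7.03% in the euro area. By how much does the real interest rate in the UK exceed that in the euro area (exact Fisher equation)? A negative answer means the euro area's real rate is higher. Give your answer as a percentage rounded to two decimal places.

-0.33%

The UK: (1 + 0.1140)/(1 + 0.0180) − 1 = 9.4303%
The euro area: (1 + 0.1748)/(1 + 0.0703) − 1 = 9.7636%
Differential = 9.4303% − 9.7636% = -0.3334% → -0.33%.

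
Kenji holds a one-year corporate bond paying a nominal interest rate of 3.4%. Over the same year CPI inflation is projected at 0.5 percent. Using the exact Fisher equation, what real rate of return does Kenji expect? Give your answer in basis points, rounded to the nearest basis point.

289 basis points

1 + r = 1.03400 / 1.00500 = 1.028856
r = 1.028856 − 1 = 2.8856%, i.e. 289 basis points.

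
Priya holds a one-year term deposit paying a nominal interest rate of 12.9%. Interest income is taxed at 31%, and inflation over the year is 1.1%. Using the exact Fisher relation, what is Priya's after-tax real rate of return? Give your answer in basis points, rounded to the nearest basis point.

772 basis points

After-tax nominal return = 12.9% × (1 − 0.31) = 8.9010%.
1 + r = 1.08901 / 1.01100 = 1.077161
After-tax real rate = 1.077161 − 1 → 772 basis points.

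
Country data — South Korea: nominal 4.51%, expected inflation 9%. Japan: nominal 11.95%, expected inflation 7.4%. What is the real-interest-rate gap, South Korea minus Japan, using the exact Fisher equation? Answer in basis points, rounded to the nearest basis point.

-836 basis points

South Korea: (1 + 0.0451)/(1 + 0.0900) − 1 = -4.1193%
Japan: (1 + 0.1195)/(1 + 0.0740) − 1 = 4.2365%
Differential = -4.1193% − 4.2365% = -8.3558% → -836 basis points.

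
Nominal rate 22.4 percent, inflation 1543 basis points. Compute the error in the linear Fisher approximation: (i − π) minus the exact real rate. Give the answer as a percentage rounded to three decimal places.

0.932%

Approximate: r ≈ 22.400% − 15.430% = 6.9700%
Exact: (1 + 0.2240)/(1 + 0.1543) − 1 = 6.0383%
Error = 6.9700% − 6.0383% = 0.9317% → 0.932%.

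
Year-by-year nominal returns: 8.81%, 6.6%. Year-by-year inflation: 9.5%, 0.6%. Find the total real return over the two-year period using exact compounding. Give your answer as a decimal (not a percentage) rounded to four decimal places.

Nominal growth factor = 1.0881 × 1.0660 = 1.159915
Price-level growth factor = 1.0950 × 1.0060 = 1.101570
Real growth factor = 1.159915 / 1.101570 = 1.052965
Total real return = 1.052965 − 1 → 0.0530.

0.0530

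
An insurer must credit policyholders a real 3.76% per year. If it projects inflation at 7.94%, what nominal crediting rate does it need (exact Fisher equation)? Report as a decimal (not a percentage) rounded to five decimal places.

0.11999

(1 + i) = (1 + r)(1 + π) = 1.03760 × 1.07940 = 1.11998544
i = 1.11998544 − 1, so the required nominal rate is 0.11999.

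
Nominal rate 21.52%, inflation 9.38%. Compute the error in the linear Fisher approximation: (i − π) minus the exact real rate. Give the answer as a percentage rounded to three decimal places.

Approximate: r ≈ 21.520% − 9.380% = 12.1400%
Exact: (1 + 0.2152)/(1 + 0.0938) − 1 = 11.0989%
Error = 12.1400% − 11.0989% = 1.0411% → 1.041%.

1.041%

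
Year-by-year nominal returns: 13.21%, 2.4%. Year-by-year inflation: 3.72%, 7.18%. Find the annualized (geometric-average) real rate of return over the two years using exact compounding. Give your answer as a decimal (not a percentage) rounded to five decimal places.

Nominal growth factor = 1.1321 × 1.0240 = 1.159270400
Price-level growth factor = 1.0372 × 1.0718 = 1.111670960
Real growth factor = 1.159270400 / 1.111670960 = 1.042817922
Annualized real rate = 1.042817922^(1/2) − 1 = 2.11846% → 0.02118.

0.02118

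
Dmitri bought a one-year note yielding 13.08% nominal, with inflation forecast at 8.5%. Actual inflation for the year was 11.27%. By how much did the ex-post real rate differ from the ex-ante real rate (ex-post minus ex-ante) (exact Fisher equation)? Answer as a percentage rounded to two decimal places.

Ex-ante: (1 + 0.1308)/(1 + 0.0850) − 1 = 4.2212%
Ex-post: (1 + 0.1308)/(1 + 0.1127) − 1 = 1.6267%
Difference (ex-post − ex-ante) = -2.5945% → -2.59%.

-2.59%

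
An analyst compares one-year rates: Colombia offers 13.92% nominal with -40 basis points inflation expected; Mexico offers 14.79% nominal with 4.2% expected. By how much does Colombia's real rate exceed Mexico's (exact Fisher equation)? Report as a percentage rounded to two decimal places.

4.21%

Colombia: (1 + 0.1392)/(1 − 0.0040) − 1 = 14.3775%
Mexico: (1 + 0.1479)/(1 + 0.0420) − 1 = 10.1631%
Differential = 14.3775% − 10.1631% = 4.2144% → 4.21%.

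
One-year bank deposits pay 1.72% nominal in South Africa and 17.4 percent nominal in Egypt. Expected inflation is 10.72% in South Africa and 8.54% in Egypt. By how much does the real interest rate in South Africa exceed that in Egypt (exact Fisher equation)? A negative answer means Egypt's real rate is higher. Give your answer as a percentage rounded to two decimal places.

South Africa: (1 + 0.0172)/(1 + 0.1072) − 1 = -8.1286%
Egypt: (1 + 0.1740)/(1 + 0.0854) − 1 = 8.1629%
Differential = -8.1286% − 8.1629% = -16.2915% → -16.29%.

-16.29%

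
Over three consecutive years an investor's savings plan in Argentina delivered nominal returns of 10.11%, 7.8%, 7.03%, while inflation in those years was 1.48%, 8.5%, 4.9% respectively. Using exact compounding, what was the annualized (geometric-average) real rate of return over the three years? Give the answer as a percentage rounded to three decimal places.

Compound the nominal returns: 1.1011 × 1.0780 × 1.0703 = 1.27043090.
Compound inflation: 1.0148 × 1.0850 × 1.0490 = 1.15500984.
Deflate: 1.27043090 / 1.15500984 = 1.09993080.
Annualized real rate = 1.09993080^(1/3) − 1 = 3.2258% → 3.226%.

3.226%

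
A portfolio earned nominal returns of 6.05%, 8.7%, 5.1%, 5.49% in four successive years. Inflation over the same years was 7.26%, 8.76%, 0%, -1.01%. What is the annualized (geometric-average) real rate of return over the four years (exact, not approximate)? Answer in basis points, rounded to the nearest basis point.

257 basis points

Nominal growth factor = 1.0605 × 1.0870 × 1.0510 × 1.0549 = 1.27806878
Price-level growth factor = 1.0726 × 1.0876 × 1.0000 × 0.9899 = 1.15477751
Real growth factor = 1.27806878 / 1.15477751 = 1.10676626
Annualized real rate = 1.10676626^(1/4) − 1 = 2.5685% → 257 basis points.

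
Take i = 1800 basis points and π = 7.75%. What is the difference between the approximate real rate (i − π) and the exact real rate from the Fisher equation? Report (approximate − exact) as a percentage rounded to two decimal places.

Approximate: r ≈ 18.000% − 7.750% = 10.2500%
Exact: (1 + 0.1800)/(1 + 0.0775) − 1 = 9.5128%
Error = 10.2500% − 9.5128% = 0.7372% → 0.74%.

0.74%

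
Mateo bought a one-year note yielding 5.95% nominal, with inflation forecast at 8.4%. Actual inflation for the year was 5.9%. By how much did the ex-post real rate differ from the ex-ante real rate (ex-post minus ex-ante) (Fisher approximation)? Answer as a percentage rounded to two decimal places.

Ex-ante: 5.95% − 8.4% = -2.450%
Ex-post: 5.95% − 5.9% = 0.050%
Difference (ex-post − ex-ante) = 2.5000% → 2.50%.

2.50%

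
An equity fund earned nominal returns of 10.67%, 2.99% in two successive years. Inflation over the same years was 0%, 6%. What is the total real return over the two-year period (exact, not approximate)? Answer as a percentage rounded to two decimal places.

7.53%

Compound the nominal returns: 1.1067 × 1.0299 = 1.139790.
Compound inflation: 1.0000 × 1.0600 = 1.060000.
Deflate: 1.139790 / 1.060000 = 1.075274.
Total real return = 1.075274 − 1 → 7.53%.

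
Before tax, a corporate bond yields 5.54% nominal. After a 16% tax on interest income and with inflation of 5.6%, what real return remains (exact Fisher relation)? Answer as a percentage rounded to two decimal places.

-0.90%

After-tax nominal return = 5.54% × (1 − 0.16) = 4.6536%.
1 + r = 1.046536 / 1.05600 = 0.991038
After-tax real rate = 0.991038 − 1 → -0.90%.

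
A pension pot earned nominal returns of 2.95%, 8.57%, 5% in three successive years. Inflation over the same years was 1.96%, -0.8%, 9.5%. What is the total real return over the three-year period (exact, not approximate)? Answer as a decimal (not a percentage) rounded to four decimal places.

0.0597

Compound the nominal returns: 1.0295 × 1.0857 × 1.0500 = 1.173615.
Compound inflation: 1.0196 × 0.9920 × 1.0950 = 1.107530.
Deflate: 1.173615 / 1.107530 = 1.059668.
Total real return = 1.059668 − 1 → 0.0597.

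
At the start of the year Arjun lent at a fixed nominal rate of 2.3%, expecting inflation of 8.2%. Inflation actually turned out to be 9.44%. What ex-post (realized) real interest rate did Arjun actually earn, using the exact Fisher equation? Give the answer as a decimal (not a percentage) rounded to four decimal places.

Ex-post: (1 + 0.0230)/(1 + 0.0944) − 1 = -6.5241%
So the realized real rate is -0.0652.

-0.0652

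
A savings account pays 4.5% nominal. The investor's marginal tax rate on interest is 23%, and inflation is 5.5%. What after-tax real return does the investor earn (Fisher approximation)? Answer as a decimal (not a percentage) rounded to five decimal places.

-0.02035

After-tax nominal return = 4.5% × (1 − 0.23) = 3.4650%.
r ≈ 3.4650% − 5.5% → -0.02035.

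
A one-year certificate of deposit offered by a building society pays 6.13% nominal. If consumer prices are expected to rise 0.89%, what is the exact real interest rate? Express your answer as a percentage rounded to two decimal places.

5.19%

By the Fisher relation, 1 + r = (1 + i)/(1 + π).
1 + r = 1.06130 / 1.00890 = 1.051938
r = 1.051938 − 1 = 5.1938%, i.e. 5.19%.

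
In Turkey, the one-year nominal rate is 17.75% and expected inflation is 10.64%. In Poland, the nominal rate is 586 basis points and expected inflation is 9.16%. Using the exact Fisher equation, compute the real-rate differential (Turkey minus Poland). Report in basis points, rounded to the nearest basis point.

Turkey: (1 + 0.1775)/(1 + 0.1064) − 1 = 6.4262%
Poland: (1 + 0.0586)/(1 + 0.0916) − 1 = -3.0231%
Differential = 6.4262% − (-3.0231%) = 9.4493% → 945 basis points.

945 basis points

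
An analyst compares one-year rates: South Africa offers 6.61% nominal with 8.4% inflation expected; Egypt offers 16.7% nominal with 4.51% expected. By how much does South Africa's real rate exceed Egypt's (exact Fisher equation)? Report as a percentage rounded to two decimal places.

South Africa: (1 + 0.0661)/(1 + 0.0840) − 1 = -1.6513%
Egypt: (1 + 0.1670)/(1 + 0.0451) − 1 = 11.6640%
Differential = -1.6513% − 11.6640% = -13.3152% → -13.32%.

-13.32%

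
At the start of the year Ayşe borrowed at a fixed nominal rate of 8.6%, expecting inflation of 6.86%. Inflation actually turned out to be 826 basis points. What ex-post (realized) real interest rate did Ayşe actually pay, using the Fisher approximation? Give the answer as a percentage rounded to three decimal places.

0.340%

Ex-post: 8.6% − 8.26% = 0.340%
So the realized real rate is 0.340%.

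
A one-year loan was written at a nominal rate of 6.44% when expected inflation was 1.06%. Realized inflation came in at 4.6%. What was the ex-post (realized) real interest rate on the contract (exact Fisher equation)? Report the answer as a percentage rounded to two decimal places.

1.76%

Ex-post: (1 + 0.0644)/(1 + 0.0460) − 1 = 1.7591%
So the realized real rate is 1.76%.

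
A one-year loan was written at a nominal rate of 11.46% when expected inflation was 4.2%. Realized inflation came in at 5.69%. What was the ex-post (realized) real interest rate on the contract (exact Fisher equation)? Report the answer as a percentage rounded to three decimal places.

5.459%

Ex-post: (1 + 0.1146)/(1 + 0.0569) − 1 = 5.4594%
So the realized real rate is 5.459%.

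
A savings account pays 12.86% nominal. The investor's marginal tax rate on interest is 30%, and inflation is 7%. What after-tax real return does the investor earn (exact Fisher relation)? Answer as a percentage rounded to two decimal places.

After-tax nominal return = 12.86% × (1 − 0.3) = 9.0020%.
1 + r = 1.09002 / 1.07000 = 1.018710
After-tax real rate = 1.018710 − 1 → 1.87%.

1.87%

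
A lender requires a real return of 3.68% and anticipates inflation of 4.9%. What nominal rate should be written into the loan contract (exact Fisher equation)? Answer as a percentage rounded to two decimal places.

8.76%

(1 + i) = (1 + r)(1 + π) = 1.03680 × 1.04900 = 1.0876032
i = 1.0876032 − 1, so the required nominal rate is 8.76%.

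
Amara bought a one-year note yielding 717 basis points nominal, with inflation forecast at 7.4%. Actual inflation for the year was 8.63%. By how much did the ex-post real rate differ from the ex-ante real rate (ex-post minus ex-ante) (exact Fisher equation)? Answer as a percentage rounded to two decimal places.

-1.13%

Ex-ante: (1 + 0.0717)/(1 + 0.0740) − 1 = -0.2142%
Ex-post: (1 + 0.0717)/(1 + 0.0863) − 1 = -1.3440%
Difference (ex-post − ex-ante) = -1.1299% → -1.13%.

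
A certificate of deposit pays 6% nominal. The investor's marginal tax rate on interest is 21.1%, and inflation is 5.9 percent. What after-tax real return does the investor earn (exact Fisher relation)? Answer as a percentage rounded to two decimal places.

After-tax nominal return = 6% × (1 − 0.211) = 4.7340%.
1 + r = 1.04734 / 1.05900 = 0.988990
After-tax real rate = 0.988990 − 1 → -1.10%.

-1.10%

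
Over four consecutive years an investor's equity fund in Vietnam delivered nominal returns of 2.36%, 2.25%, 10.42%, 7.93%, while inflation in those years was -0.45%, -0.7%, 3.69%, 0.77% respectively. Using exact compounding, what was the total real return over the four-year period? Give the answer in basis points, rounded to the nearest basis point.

Nominal growth factor = 1.0236 × 1.0225 × 1.1042 × 1.0793 = 1.247336
Price-level growth factor = 0.9955 × 0.9930 × 1.0369 × 1.0077 = 1.032901
Real growth factor = 1.247336 / 1.032901 = 1.207605
Total real return = 1.207605 − 1 → 2076 basis points.

2076 basis points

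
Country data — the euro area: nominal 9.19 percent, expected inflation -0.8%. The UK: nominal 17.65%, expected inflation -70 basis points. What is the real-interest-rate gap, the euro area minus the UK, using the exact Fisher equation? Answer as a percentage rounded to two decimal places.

The euro area: (1 + 0.0919)/(1 − 0.0080) − 1 = 10.0706%
The UK: (1 + 0.1765)/(1 − 0.0070) − 1 = 18.4794%
Differential = 10.0706% − 18.4794% = -8.4088% → -8.41%.

-8.41%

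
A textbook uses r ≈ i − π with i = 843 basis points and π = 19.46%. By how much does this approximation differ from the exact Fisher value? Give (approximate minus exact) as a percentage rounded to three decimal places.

Approximate: r ≈ 8.430% − 19.460% = -11.0300%
Exact: (1 + 0.0843)/(1 + 0.1946) − 1 = -9.2332%
Error = -11.0300% − (-9.2332%) = -1.7968% → -1.797%.

-1.797%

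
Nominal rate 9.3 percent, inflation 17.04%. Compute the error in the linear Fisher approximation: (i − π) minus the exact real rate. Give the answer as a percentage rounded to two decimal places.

-1.13%

Approximate: r ≈ 9.300% − 17.040% = -7.7400%
Exact: (1 + 0.0930)/(1 + 0.1704) − 1 = -6.6131%
Error = -7.7400% − (-6.6131%) = -1.1269% → -1.13%.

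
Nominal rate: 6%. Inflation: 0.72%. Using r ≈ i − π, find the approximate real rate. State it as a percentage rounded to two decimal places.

r ≈ i − π = 6% − 0.72% = 5.28%.

5.28%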